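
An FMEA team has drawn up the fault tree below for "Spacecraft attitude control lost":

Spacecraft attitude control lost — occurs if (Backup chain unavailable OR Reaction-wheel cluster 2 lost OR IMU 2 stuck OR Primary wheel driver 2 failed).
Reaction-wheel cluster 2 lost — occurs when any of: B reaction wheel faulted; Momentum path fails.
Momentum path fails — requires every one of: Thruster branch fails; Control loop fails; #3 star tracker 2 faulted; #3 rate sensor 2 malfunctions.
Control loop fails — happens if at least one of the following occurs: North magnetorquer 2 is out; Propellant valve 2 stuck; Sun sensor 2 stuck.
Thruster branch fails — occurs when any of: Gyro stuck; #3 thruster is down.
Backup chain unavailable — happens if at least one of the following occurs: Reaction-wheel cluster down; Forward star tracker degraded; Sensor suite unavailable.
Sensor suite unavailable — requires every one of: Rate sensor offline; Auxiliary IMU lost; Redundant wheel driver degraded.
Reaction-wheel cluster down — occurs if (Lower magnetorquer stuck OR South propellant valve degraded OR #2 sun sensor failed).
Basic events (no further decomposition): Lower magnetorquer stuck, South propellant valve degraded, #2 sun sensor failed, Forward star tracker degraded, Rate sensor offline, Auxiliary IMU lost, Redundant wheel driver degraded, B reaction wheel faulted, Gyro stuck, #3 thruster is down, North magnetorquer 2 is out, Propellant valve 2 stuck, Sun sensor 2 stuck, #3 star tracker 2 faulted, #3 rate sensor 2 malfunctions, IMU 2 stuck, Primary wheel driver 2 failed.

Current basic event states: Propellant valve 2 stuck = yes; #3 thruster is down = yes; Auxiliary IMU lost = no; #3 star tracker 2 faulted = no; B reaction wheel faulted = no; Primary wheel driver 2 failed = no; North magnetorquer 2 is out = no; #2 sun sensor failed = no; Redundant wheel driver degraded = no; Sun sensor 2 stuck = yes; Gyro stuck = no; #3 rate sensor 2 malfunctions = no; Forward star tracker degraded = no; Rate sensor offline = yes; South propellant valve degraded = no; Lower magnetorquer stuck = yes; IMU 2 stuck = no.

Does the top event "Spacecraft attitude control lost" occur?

Reaction-wheel cluster down [OR]: Lower magnetorquer stuck=occurs, South propellant valve degraded=not, #2 sun sensor failed=not → at least one input occurs → occurs.
Sensor suite unavailable [AND]: Rate sensor offline=occurs, Auxiliary IMU lost=not, Redundant wheel driver degraded=not → not all inputs occur → does not occur.
Backup chain unavailable [OR]: Reaction-wheel cluster down=occurs, Forward star tracker degraded=not, Sensor suite unavailable=not → at least one input occurs → occurs.
Thruster branch fails [OR]: Gyro stuck=not, #3 thruster is down=occurs → at least one input occurs → occurs.
Control loop fails [OR]: North magnetorquer 2 is out=not, Propellant valve 2 stuck=occurs, Sun sensor 2 stuck=occurs → at least one input occurs → occurs.
Momentum path fails [AND]: Thruster branch fails=occurs, Control loop fails=occurs, #3 star tracker 2 faulted=not, #3 rate sensor 2 malfunctions=not → not all inputs occur → does not occur.
Reaction-wheel cluster 2 lost [OR]: B reaction wheel faulted=not, Momentum path fails=not → no input occurs → does not occur.
Spacecraft attitude control lost [OR]: Backup chain unavailable=occurs, Reaction-wheel cluster 2 lost=not, IMU 2 stuck=not, Primary wheel driver 2 failed=not → at least one input occurs → occurs.

Yes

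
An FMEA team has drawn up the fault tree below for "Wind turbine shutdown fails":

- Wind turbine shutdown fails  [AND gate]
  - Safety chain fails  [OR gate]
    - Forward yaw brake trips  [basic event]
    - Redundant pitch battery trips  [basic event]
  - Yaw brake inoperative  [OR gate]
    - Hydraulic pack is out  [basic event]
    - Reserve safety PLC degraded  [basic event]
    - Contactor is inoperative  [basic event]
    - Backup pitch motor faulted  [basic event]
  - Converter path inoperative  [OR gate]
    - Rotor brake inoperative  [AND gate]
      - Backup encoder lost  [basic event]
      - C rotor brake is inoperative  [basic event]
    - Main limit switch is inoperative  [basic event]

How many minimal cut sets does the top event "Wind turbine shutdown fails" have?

Safety chain fails [OR]: union of children's cut sets → 2 cut set(s).
Yaw brake inoperative [OR]: union of children's cut sets → 4 cut set(s).
Rotor brake inoperative [AND]: one cut set from each child combined → 1 × 1 = 1 cut set(s).
Converter path inoperative [OR]: union of children's cut sets → 2 cut set(s).
Wind turbine shutdown fails [AND]: one cut set from each child combined → 2 × 4 × 2 = 16 cut set(s).

16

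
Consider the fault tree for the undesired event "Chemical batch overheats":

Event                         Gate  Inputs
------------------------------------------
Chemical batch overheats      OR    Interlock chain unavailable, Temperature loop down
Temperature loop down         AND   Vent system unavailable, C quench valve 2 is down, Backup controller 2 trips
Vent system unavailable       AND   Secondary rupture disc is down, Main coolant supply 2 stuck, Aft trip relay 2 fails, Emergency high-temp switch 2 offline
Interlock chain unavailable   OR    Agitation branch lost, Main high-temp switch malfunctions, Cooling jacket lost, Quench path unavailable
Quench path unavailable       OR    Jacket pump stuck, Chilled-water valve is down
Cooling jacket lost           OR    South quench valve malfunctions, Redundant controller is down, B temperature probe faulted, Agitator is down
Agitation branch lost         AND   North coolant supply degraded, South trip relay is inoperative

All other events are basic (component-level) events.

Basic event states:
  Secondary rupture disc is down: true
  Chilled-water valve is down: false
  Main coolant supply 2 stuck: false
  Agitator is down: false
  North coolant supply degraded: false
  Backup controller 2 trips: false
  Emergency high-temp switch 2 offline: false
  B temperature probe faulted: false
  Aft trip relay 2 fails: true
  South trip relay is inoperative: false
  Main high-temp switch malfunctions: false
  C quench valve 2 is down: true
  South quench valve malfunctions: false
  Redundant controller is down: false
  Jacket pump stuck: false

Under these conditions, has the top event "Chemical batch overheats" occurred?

Agitation branch lost [AND]: North coolant supply degraded=not, South trip relay is inoperative=not → not all inputs occur → does not occur.
Cooling jacket lost [OR]: South quench valve malfunctions=not, Redundant controller is down=not, B temperature probe faulted=not, Agitator is down=not → no input occurs → does not occur.
Quench path unavailable [OR]: Jacket pump stuck=not, Chilled-water valve is down=not → no input occurs → does not occur.
Interlock chain unavailable [OR]: Agitation branch lost=not, Main high-temp switch malfunctions=not, Cooling jacket lost=not, Quench path unavailable=not → no input occurs → does not occur.
Vent system unavailable [AND]: Secondary rupture disc is down=occurs, Main coolant supply 2 stuck=not, Aft trip relay 2 fails=occurs, Emergency high-temp switch 2 offline=not → not all inputs occur → does not occur.
Temperature loop down [AND]: Vent system unavailable=not, C quench valve 2 is down=occurs, Backup controller 2 trips=not → not all inputs occur → does not occur.
Chemical batch overheats [OR]: Interlock chain unavailable=not, Temperature loop down=not → no input occurs → does not occur.

No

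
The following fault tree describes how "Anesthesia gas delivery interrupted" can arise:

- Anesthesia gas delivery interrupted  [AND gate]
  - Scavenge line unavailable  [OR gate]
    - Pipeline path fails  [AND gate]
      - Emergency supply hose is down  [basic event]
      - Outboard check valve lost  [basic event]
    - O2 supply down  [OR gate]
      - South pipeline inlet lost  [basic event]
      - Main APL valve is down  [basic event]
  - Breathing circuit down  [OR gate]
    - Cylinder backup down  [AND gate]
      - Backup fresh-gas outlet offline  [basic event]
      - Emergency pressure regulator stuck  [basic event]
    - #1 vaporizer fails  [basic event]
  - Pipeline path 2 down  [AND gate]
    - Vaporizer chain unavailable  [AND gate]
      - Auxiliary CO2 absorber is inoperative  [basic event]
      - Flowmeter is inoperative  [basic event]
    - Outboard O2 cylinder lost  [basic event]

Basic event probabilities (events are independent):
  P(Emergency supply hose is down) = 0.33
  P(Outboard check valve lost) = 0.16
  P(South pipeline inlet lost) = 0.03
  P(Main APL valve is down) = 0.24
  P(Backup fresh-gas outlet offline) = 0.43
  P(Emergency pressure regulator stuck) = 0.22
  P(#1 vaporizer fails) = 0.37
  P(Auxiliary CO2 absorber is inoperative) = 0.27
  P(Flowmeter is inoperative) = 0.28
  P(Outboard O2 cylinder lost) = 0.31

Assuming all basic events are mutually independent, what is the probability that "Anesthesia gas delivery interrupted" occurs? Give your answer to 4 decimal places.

P(Pipeline path fails) [AND] = 0.33 × 0.16 = 0.052800
P(O2 supply down) [OR] = 1 − (1−0.03) × (1−0.24) = 0.262800
P(Scavenge line unavailable) [OR] = 1 − (1−0.052800) × (1−0.262800) = 0.301724
P(Cylinder backup down) [AND] = 0.43 × 0.22 = 0.094600
P(Breathing circuit down) [OR] = 1 − (1−0.094600) × (1−0.37) = 0.429598
P(Vaporizer chain unavailable) [AND] = 0.27 × 0.28 = 0.075600
P(Pipeline path 2 down) [AND] = 0.075600 × 0.31 = 0.023436
P(Anesthesia gas delivery interrupted) [AND] = 0.301724 × 0.429598 × 0.023436 = 0.003038
Rounded to 4 decimal places: P(Anesthesia gas delivery interrupted) ≈ 0.0030.

0.0030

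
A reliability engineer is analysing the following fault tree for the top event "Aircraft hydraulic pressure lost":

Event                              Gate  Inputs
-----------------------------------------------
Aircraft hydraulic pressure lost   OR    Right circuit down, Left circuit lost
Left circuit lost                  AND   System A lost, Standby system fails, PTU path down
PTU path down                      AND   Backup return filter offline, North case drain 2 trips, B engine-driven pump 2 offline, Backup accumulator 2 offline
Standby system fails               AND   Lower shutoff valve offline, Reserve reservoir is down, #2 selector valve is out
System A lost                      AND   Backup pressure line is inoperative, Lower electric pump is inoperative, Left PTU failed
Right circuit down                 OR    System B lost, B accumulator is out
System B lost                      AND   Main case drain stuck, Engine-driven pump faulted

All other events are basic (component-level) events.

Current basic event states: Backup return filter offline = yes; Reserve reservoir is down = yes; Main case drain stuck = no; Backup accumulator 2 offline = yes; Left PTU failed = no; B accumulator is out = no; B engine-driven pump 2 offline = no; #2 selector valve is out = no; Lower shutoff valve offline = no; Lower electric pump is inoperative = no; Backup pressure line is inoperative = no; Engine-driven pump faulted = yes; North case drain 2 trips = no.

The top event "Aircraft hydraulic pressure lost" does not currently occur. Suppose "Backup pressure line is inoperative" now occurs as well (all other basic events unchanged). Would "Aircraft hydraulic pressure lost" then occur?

No

Counterfactual: set "Backup pressure line is inoperative" to occurred.
System B lost [AND]: Main case drain stuck=not, Engine-driven pump faulted=occurs → not all inputs occur → does not occur.
Right circuit down [OR]: System B lost=not, B accumulator is out=not → no input occurs → does not occur.
System A lost [AND]: Backup pressure line is inoperative=occurs, Lower electric pump is inoperative=not, Left PTU failed=not → not all inputs occur → does not occur.
Standby system fails [AND]: Lower shutoff valve offline=not, Reserve reservoir is down=occurs, #2 selector valve is out=not → not all inputs occur → does not occur.
PTU path down [AND]: Backup return filter offline=occurs, North case drain 2 trips=not, B engine-driven pump 2 offline=not, Backup accumulator 2 offline=occurs → not all inputs occur → does not occur.
Left circuit lost [AND]: System A lost=not, Standby system fails=not, PTU path down=not → not all inputs occur → does not occur.
Aircraft hydraulic pressure lost [OR]: Right circuit down=not, Left circuit lost=not → no input occurs → does not occur.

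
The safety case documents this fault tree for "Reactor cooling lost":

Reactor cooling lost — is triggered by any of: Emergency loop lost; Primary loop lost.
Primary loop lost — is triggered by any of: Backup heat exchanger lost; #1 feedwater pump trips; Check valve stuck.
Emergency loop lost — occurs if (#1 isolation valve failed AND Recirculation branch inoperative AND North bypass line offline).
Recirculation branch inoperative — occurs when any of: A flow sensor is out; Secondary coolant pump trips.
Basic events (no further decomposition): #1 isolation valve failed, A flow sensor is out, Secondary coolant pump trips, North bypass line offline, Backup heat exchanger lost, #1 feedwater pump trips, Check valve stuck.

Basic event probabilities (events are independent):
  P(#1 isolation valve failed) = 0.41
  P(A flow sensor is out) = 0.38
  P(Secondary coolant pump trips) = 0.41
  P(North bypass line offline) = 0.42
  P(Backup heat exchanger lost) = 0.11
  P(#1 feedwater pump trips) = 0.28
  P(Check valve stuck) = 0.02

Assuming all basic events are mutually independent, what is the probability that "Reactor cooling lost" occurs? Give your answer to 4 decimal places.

0.4406

P(Recirculation branch inoperative) [OR] = 1 − (1−0.38) × (1−0.41) = 0.634200
P(Emergency loop lost) [AND] = 0.41 × 0.634200 × 0.42 = 0.109209
P(Primary loop lost) [OR] = 1 − (1−0.11) × (1−0.28) × (1−0.02) = 0.372016
P(Reactor cooling lost) [OR] = 1 − (1−0.109209) × (1−0.372016) = 0.440598
Rounded to 4 decimal places: P(Reactor cooling lost) ≈ 0.4406.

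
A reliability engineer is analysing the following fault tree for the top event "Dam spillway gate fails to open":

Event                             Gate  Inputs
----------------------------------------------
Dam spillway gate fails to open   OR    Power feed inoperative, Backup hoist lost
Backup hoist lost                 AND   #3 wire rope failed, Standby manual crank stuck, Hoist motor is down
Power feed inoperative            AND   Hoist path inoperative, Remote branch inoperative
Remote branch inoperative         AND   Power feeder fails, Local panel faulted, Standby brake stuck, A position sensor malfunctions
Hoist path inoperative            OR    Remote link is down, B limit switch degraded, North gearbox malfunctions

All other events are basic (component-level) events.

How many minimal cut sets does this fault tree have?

Hoist path inoperative [OR]: union of children's cut sets → 3 cut set(s).
Remote branch inoperative [AND]: one cut set from each child combined → 1 × 1 × 1 × 1 = 1 cut set(s).
Power feed inoperative [AND]: one cut set from each child combined → 3 × 1 = 3 cut set(s).
Backup hoist lost [AND]: one cut set from each child combined → 1 × 1 × 1 = 1 cut set(s).
Dam spillway gate fails to open [OR]: union of children's cut sets → 4 cut set(s).
Minimal cut sets: {A position sensor malfunctions, Local panel faulted, Power feeder fails, Remote link is down, Standby brake stuck}; {A position sensor malfunctions, B limit switch degraded, Local panel faulted, Power feeder fails, Standby brake stuck}; {A position sensor malfunctions, Local panel faulted, North gearbox malfunctions, Power feeder fails, Standby brake stuck}; {#3 wire rope failed, Hoist motor is down, Standby manual crank stuck}.

4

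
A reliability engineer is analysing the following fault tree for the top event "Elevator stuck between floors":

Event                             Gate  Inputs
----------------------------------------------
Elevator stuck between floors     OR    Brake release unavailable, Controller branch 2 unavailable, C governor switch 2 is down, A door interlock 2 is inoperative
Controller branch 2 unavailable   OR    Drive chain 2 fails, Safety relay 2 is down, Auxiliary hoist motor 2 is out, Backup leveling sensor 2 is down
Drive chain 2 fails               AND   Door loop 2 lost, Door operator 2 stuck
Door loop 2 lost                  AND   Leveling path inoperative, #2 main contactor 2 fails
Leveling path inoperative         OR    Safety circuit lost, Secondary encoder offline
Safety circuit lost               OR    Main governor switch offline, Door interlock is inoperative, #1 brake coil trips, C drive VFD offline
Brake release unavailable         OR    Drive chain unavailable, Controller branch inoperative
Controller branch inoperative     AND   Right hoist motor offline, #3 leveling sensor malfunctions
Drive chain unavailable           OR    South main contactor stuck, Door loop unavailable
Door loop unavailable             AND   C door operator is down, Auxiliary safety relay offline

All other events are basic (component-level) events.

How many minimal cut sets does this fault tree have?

Door loop unavailable [AND]: one cut set from each child combined → 1 × 1 = 1 cut set(s).
Drive chain unavailable [OR]: union of children's cut sets → 2 cut set(s).
Controller branch inoperative [AND]: one cut set from each child combined → 1 × 1 = 1 cut set(s).
Brake release unavailable [OR]: union of children's cut sets → 3 cut set(s).
Safety circuit lost [OR]: union of children's cut sets → 4 cut set(s).
Leveling path inoperative [OR]: union of children's cut sets → 5 cut set(s).
Door loop 2 lost [AND]: one cut set from each child combined → 5 × 1 = 5 cut set(s).
Drive chain 2 fails [AND]: one cut set from each child combined → 5 × 1 = 5 cut set(s).
Controller branch 2 unavailable [OR]: union of children's cut sets → 8 cut set(s).
Elevator stuck between floors [OR]: union of children's cut sets → 13 cut set(s).

13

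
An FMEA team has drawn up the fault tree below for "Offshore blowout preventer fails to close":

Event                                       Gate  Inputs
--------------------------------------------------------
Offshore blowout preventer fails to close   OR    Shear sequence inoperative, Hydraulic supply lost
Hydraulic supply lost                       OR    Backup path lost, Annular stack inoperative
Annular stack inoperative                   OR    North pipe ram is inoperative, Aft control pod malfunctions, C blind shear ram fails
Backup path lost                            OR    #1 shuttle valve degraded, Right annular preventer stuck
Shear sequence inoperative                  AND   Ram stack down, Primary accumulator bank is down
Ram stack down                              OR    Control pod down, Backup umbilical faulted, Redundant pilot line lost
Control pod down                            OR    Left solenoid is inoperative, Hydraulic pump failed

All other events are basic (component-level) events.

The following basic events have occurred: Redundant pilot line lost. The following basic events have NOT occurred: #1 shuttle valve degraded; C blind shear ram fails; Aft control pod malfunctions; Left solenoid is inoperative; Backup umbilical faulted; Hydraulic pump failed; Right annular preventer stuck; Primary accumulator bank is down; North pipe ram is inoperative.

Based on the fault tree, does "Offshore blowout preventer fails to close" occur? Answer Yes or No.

No

Control pod down [OR]: Left solenoid is inoperative=not, Hydraulic pump failed=not → no input occurs → does not occur.
Ram stack down [OR]: Control pod down=not, Backup umbilical faulted=not, Redundant pilot line lost=occurs → at least one input occurs → occurs.
Shear sequence inoperative [AND]: Ram stack down=occurs, Primary accumulator bank is down=not → not all inputs occur → does not occur.
Backup path lost [OR]: #1 shuttle valve degraded=not, Right annular preventer stuck=not → no input occurs → does not occur.
Annular stack inoperative [OR]: North pipe ram is inoperative=not, Aft control pod malfunctions=not, C blind shear ram fails=not → no input occurs → does not occur.
Hydraulic supply lost [OR]: Backup path lost=not, Annular stack inoperative=not → no input occurs → does not occur.
Offshore blowout preventer fails to close [OR]: Shear sequence inoperative=not, Hydraulic supply lost=not → no input occurs → does not occur.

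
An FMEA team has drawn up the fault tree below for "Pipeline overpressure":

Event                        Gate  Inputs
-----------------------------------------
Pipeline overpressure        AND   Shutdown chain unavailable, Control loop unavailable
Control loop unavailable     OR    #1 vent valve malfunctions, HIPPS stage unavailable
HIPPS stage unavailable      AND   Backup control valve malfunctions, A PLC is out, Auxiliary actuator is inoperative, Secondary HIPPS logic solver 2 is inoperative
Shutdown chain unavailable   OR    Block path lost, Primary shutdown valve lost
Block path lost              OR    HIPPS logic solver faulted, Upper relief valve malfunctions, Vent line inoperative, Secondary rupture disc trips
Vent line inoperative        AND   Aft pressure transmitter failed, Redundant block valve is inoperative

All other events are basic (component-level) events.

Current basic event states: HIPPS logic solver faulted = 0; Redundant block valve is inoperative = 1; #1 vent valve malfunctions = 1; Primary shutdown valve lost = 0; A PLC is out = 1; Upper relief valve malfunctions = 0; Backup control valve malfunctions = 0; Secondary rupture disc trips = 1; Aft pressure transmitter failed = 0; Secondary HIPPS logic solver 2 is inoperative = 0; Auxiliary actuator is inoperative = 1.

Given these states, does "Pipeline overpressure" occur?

Yes

Vent line inoperative [AND]: Aft pressure transmitter failed=not, Redundant block valve is inoperative=occurs → not all inputs occur → does not occur.
Block path lost [OR]: HIPPS logic solver faulted=not, Upper relief valve malfunctions=not, Vent line inoperative=not, Secondary rupture disc trips=occurs → at least one input occurs → occurs.
Shutdown chain unavailable [OR]: Block path lost=occurs, Primary shutdown valve lost=not → at least one input occurs → occurs.
HIPPS stage unavailable [AND]: Backup control valve malfunctions=not, A PLC is out=occurs, Auxiliary actuator is inoperative=occurs, Secondary HIPPS logic solver 2 is inoperative=not → not all inputs occur → does not occur.
Control loop unavailable [OR]: #1 vent valve malfunctions=occurs, HIPPS stage unavailable=not → at least one input occurs → occurs.
Pipeline overpressure [AND]: Shutdown chain unavailable=occurs, Control loop unavailable=occurs → all inputs occur → occurs.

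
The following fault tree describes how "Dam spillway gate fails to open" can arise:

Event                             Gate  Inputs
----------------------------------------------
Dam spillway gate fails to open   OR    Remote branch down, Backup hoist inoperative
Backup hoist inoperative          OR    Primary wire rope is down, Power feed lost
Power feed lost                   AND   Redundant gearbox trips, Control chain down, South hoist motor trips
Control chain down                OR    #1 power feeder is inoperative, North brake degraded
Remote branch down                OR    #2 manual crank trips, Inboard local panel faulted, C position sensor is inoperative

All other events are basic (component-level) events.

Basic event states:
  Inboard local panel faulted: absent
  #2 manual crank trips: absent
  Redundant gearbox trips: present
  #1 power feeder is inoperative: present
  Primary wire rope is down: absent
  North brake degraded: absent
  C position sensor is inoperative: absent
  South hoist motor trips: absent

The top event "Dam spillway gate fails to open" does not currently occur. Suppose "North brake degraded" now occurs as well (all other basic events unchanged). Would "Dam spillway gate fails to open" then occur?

Counterfactual: set "North brake degraded" to occurred.
Remote branch down [OR]: #2 manual crank trips=not, Inboard local panel faulted=not, C position sensor is inoperative=not → no input occurs → does not occur.
Control chain down [OR]: #1 power feeder is inoperative=occurs, North brake degraded=occurs → at least one input occurs → occurs.
Power feed lost [AND]: Redundant gearbox trips=occurs, Control chain down=occurs, South hoist motor trips=not → not all inputs occur → does not occur.
Backup hoist inoperative [OR]: Primary wire rope is down=not, Power feed lost=not → no input occurs → does not occur.
Dam spillway gate fails to open [OR]: Remote branch down=not, Backup hoist inoperative=not → no input occurs → does not occur.

No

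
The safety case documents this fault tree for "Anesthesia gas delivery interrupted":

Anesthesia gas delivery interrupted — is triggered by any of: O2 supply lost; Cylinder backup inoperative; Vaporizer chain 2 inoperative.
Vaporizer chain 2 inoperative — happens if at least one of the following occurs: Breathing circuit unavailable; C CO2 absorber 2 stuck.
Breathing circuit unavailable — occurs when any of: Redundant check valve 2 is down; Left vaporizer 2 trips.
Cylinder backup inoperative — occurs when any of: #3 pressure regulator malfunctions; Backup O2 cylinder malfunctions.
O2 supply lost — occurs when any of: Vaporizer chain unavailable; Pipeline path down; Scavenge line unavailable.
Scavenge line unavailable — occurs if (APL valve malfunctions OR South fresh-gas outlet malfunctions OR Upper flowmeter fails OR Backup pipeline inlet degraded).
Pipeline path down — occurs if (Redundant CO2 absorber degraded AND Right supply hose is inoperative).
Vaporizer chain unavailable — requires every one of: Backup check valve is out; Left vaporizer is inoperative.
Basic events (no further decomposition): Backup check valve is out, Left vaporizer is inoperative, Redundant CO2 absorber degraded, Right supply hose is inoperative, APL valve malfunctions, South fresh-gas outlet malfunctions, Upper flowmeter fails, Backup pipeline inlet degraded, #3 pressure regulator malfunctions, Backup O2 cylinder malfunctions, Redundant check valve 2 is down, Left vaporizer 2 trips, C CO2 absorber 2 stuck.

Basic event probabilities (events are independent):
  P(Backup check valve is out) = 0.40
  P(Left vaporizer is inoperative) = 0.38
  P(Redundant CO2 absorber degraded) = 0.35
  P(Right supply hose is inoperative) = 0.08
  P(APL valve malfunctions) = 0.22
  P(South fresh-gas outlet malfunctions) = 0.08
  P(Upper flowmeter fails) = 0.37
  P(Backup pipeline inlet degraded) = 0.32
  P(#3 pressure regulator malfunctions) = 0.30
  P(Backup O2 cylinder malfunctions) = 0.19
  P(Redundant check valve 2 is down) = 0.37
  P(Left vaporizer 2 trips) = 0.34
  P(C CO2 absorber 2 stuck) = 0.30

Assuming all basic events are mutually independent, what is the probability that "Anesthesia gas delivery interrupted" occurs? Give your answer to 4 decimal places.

P(Vaporizer chain unavailable) [AND] = 0.40 × 0.38 = 0.152000
P(Pipeline path down) [AND] = 0.35 × 0.08 = 0.028000
P(Scavenge line unavailable) [OR] = 1 − (1−0.22) × (1−0.08) × (1−0.37) × (1−0.32) = 0.692580
P(O2 supply lost) [OR] = 1 − (1−0.152000) × (1−0.028000) × (1−0.692580) = 0.746607
P(Cylinder backup inoperative) [OR] = 1 − (1−0.30) × (1−0.19) = 0.433000
P(Breathing circuit unavailable) [OR] = 1 − (1−0.37) × (1−0.34) = 0.584200
P(Vaporizer chain 2 inoperative) [OR] = 1 − (1−0.584200) × (1−0.30) = 0.708940
P(Anesthesia gas delivery interrupted) [OR] = 1 − (1−0.746607) × (1−0.433000) × (1−0.708940) = 0.958182
Rounded to 4 decimal places: P(Anesthesia gas delivery interrupted) ≈ 0.9582.

0.9582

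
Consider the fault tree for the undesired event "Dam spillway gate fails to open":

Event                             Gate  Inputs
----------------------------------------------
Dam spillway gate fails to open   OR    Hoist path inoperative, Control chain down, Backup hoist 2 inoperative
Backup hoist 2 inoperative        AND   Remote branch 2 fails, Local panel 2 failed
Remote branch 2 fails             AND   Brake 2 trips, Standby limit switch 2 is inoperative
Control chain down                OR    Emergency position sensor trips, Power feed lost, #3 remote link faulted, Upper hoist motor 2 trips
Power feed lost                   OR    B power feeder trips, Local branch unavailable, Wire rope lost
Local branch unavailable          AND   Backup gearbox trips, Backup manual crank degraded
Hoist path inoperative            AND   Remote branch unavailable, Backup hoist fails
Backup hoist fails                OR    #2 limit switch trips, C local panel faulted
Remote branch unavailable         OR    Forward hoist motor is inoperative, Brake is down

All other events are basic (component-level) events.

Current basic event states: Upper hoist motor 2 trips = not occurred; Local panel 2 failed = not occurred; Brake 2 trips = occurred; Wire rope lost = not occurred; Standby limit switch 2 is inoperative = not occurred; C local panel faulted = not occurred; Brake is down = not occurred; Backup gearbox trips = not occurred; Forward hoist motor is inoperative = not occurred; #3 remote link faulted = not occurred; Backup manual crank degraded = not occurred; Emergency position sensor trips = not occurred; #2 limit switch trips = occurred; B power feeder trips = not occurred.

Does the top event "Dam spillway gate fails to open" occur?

No

Remote branch unavailable [OR]: Forward hoist motor is inoperative=not, Brake is down=not → no input occurs → does not occur.
Backup hoist fails [OR]: #2 limit switch trips=occurs, C local panel faulted=not → at least one input occurs → occurs.
Hoist path inoperative [AND]: Remote branch unavailable=not, Backup hoist fails=occurs → not all inputs occur → does not occur.
Local branch unavailable [AND]: Backup gearbox trips=not, Backup manual crank degraded=not → not all inputs occur → does not occur.
Power feed lost [OR]: B power feeder trips=not, Local branch unavailable=not, Wire rope lost=not → no input occurs → does not occur.
Control chain down [OR]: Emergency position sensor trips=not, Power feed lost=not, #3 remote link faulted=not, Upper hoist motor 2 trips=not → no input occurs → does not occur.
Remote branch 2 fails [AND]: Brake 2 trips=occurs, Standby limit switch 2 is inoperative=not → not all inputs occur → does not occur.
Backup hoist 2 inoperative [AND]: Remote branch 2 fails=not, Local panel 2 failed=not → not all inputs occur → does not occur.
Dam spillway gate fails to open [OR]: Hoist path inoperative=not, Control chain down=not, Backup hoist 2 inoperative=not → no input occurs → does not occur.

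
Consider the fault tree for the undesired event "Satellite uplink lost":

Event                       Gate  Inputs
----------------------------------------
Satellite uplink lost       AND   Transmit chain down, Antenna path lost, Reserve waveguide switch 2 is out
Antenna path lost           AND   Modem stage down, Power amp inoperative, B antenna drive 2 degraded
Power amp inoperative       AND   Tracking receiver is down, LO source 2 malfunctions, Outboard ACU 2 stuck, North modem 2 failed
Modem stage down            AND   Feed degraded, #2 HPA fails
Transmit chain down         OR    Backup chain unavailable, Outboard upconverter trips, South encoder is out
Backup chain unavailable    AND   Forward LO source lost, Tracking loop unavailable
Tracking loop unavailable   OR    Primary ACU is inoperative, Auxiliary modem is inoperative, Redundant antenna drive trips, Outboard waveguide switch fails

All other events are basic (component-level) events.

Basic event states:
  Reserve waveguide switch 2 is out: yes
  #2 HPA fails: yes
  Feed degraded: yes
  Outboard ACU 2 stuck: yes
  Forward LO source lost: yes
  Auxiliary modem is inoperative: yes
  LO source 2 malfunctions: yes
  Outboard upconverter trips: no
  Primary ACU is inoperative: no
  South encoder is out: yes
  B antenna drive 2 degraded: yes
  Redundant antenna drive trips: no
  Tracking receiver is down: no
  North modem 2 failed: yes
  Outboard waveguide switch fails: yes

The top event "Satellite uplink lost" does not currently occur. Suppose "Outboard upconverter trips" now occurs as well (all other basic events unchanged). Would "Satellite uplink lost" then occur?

No

Counterfactual: set "Outboard upconverter trips" to occurred.
Tracking loop unavailable [OR]: Primary ACU is inoperative=not, Auxiliary modem is inoperative=occurs, Redundant antenna drive trips=not, Outboard waveguide switch fails=occurs → at least one input occurs → occurs.
Backup chain unavailable [AND]: Forward LO source lost=occurs, Tracking loop unavailable=occurs → all inputs occur → occurs.
Transmit chain down [OR]: Backup chain unavailable=occurs, Outboard upconverter trips=occurs, South encoder is out=occurs → at least one input occurs → occurs.
Modem stage down [AND]: Feed degraded=occurs, #2 HPA fails=occurs → all inputs occur → occurs.
Power amp inoperative [AND]: Tracking receiver is down=not, LO source 2 malfunctions=occurs, Outboard ACU 2 stuck=occurs, North modem 2 failed=occurs → not all inputs occur → does not occur.
Antenna path lost [AND]: Modem stage down=occurs, Power amp inoperative=not, B antenna drive 2 degraded=occurs → not all inputs occur → does not occur.
Satellite uplink lost [AND]: Transmit chain down=occurs, Antenna path lost=not, Reserve waveguide switch 2 is out=occurs → not all inputs occur → does not occur.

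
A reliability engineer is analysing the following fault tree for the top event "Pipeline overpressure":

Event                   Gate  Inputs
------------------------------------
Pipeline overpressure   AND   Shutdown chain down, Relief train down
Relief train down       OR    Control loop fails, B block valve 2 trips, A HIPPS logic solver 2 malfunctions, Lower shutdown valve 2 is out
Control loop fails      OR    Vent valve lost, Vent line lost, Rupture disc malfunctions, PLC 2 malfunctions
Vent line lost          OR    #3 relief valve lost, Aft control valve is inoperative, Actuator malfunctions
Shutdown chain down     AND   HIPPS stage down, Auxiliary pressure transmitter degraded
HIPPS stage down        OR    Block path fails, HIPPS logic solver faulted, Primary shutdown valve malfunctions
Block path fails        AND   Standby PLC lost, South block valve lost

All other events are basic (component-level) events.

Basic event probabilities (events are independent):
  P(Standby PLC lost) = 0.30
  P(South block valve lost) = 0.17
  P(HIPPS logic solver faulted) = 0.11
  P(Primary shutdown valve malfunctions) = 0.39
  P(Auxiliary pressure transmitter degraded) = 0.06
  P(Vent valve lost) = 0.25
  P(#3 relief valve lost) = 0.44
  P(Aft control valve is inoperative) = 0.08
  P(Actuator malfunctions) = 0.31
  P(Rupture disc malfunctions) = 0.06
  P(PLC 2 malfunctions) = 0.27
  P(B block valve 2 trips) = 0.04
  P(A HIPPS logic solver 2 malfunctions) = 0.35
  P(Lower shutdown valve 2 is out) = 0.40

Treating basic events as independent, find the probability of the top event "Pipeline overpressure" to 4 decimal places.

P(Block path fails) [AND] = 0.30 × 0.17 = 0.051000
P(HIPPS stage down) [OR] = 1 − (1−0.051000) × (1−0.11) × (1−0.39) = 0.484788
P(Shutdown chain down) [AND] = 0.484788 × 0.06 = 0.029087
P(Vent line lost) [OR] = 1 − (1−0.44) × (1−0.08) × (1−0.31) = 0.644512
P(Control loop fails) [OR] = 1 − (1−0.25) × (1−0.644512) × (1−0.06) × (1−0.27) = 0.817048
P(Relief train down) [OR] = 1 − (1−0.817048) × (1−0.04) × (1−0.35) × (1−0.40) = 0.931503
P(Pipeline overpressure) [AND] = 0.029087 × 0.931503 = 0.027095
Rounded to 4 decimal places: P(Pipeline overpressure) ≈ 0.0271.

0.0271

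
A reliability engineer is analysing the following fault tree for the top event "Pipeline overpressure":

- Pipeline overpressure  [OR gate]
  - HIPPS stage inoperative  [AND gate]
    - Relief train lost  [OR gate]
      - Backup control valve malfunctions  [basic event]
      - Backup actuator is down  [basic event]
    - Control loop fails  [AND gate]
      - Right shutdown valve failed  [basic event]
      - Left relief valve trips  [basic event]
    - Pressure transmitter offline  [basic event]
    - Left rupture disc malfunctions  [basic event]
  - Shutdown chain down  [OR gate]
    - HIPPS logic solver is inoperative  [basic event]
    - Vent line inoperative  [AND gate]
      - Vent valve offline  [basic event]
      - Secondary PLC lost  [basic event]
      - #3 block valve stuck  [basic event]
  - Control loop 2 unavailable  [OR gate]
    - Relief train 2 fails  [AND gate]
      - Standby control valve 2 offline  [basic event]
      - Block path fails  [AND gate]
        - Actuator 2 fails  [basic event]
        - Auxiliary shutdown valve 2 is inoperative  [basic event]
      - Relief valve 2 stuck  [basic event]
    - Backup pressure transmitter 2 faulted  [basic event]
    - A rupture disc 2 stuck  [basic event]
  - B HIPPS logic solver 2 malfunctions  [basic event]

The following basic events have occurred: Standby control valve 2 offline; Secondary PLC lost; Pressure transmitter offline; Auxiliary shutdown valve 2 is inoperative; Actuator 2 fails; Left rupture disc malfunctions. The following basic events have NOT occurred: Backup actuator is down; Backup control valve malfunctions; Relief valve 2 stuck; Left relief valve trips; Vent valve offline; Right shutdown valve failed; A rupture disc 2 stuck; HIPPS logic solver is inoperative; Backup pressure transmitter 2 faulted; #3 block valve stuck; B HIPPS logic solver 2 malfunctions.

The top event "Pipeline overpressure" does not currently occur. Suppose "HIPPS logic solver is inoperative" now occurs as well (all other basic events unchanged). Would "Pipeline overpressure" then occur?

Yes

Counterfactual: set "HIPPS logic solver is inoperative" to occurred.
Relief train lost [OR]: Backup control valve malfunctions=not, Backup actuator is down=not → no input occurs → does not occur.
Control loop fails [AND]: Right shutdown valve failed=not, Left relief valve trips=not → not all inputs occur → does not occur.
HIPPS stage inoperative [AND]: Relief train lost=not, Control loop fails=not, Pressure transmitter offline=occurs, Left rupture disc malfunctions=occurs → not all inputs occur → does not occur.
Vent line inoperative [AND]: Vent valve offline=not, Secondary PLC lost=occurs, #3 block valve stuck=not → not all inputs occur → does not occur.
Shutdown chain down [OR]: HIPPS logic solver is inoperative=occurs, Vent line inoperative=not → at least one input occurs → occurs.
Block path fails [AND]: Actuator 2 fails=occurs, Auxiliary shutdown valve 2 is inoperative=occurs → all inputs occur → occurs.
Relief train 2 fails [AND]: Standby control valve 2 offline=occurs, Block path fails=occurs, Relief valve 2 stuck=not → not all inputs occur → does not occur.
Control loop 2 unavailable [OR]: Relief train 2 fails=not, Backup pressure transmitter 2 faulted=not, A rupture disc 2 stuck=not → no input occurs → does not occur.
Pipeline overpressure [OR]: HIPPS stage inoperative=not, Shutdown chain down=occurs, Control loop 2 unavailable=not, B HIPPS logic solver 2 malfunctions=not → at least one input occurs → occurs.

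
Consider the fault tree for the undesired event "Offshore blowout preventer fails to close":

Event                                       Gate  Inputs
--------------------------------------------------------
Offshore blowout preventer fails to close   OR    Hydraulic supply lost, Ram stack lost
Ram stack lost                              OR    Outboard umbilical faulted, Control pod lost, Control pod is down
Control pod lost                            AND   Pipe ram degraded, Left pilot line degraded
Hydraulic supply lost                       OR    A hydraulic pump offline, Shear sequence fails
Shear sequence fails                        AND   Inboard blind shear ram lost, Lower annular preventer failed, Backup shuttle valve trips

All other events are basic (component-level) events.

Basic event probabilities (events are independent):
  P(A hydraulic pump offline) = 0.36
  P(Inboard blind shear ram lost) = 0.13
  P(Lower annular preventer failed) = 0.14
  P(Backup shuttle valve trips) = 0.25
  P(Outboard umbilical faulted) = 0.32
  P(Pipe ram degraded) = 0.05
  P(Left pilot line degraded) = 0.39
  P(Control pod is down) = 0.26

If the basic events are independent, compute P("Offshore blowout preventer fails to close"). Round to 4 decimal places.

P(Shear sequence fails) [AND] = 0.13 × 0.14 × 0.25 = 0.004550
P(Hydraulic supply lost) [OR] = 1 − (1−0.36) × (1−0.004550) = 0.362912
P(Control pod lost) [AND] = 0.05 × 0.39 = 0.019500
P(Ram stack lost) [OR] = 1 − (1−0.32) × (1−0.019500) × (1−0.26) = 0.506612
P(Offshore blowout preventer fails to close) [OR] = 1 − (1−0.362912) × (1−0.506612) = 0.685668
Rounded to 4 decimal places: P(Offshore blowout preventer fails to close) ≈ 0.6857.

0.6857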